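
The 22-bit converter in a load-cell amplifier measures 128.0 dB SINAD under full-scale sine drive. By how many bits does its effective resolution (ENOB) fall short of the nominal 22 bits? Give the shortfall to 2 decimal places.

N_eff = (128.0 − 1.76)/6.02 = 20.9701 bits.
Shortfall = 22 − 20.9701 = 1.0299 bits.

1.03 bits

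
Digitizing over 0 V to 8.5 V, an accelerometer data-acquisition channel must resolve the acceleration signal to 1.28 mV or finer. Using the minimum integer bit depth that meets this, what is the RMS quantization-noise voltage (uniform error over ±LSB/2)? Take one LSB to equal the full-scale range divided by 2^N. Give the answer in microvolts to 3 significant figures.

Range is 8.5 V.
Levels needed ≥ 8.5/1.28 mV = 6641. 2^13 = 8192 suffices, so N_min = 13.
LSB = 8.5 V ÷ 2^13 = 8.5/8192 V = 1.0376 mV.
V_rms = LSB/√12 = 300 µV.

300 µV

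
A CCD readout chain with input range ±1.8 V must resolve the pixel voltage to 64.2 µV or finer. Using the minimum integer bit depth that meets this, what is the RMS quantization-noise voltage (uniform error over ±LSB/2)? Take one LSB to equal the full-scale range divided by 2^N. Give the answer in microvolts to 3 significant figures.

Full-scale range = 1.8 V − (-1.8 V) = 3.6 V.
3.6 V / 64.2 µV = 56070. Since 2^15 = 32768 and 2^16 = 65536, N = 16.
Step size = 3.6/65536 V = 54.932 µV.
V_rms = LSB/√12 = 15.9 µV.

15.9 µV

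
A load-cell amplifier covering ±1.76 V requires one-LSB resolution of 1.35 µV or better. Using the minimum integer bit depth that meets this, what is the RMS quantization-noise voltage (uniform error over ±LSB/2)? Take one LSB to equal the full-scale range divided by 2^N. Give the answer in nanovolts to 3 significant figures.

Span: 1.76 V − (-1.76 V) = 3.52 V.
Need 2^N ≥ 3.52 V / 1.35 µV = 2.607e6 → N_min = 22.
LSB = 3.52 V ÷ 2^22 = 3.52/4194304 V = 0.83923 µV.
V_rms = LSB/√12 = 242 nV.

242 nV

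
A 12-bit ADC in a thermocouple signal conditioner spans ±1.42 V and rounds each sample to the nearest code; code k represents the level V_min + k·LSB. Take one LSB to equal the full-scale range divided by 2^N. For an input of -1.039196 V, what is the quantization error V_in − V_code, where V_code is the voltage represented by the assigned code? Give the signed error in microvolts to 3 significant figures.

Span: 1.42 V − (-1.42 V) = 2.84 V. LSB = 2.84 V / 2^12 ≈ 0.6934 mV.
Position in LSBs: (-1.039196 − (-1.42)) × 4096/2.84 = 549.2159; rounding gives k = 549.
V_code = -1.42 + (549/4096) × 2.84 = -1.039345703 V.
Error = V_in − V_code = -1.039196 − (-1.039345703) = +150 µV.

+150 µV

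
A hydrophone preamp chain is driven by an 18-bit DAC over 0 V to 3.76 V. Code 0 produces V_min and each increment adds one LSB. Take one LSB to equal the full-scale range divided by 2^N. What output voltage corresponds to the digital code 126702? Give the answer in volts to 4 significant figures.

V_FS = 3.76 V. LSB = 3.76 V / 2^18.
V_out = V_min + code × LSB = 0 V + 126702 × 3.76 V / 262144
      = 0 + 1.81732 = 1.81732 V.

1.817 V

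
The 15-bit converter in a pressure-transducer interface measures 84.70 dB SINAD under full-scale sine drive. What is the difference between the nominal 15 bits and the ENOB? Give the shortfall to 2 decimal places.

1.22 bits

N_eff = (84.70 − 1.76)/6.02 = 13.7774 bits.
15 − 13.7774 = 1.22 bits below nominal.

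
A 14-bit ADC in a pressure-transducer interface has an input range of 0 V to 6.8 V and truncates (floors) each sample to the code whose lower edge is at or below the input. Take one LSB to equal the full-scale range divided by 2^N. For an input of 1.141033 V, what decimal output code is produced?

2749

Span = 6.8 V. LSB = 6.8 V / 2^14 ≈ 415.0 µV.
code = ⌊(V_in − V_min)/LSB⌋ = ⌊(V_in − V_min) × 2^14 / range⌋
     = ⌊(1.141033 − (0)) × 16384 / 6.8⌋ = ⌊1.141033 × 16384/6.8⌋
     = ⌊2749.218⌋ = 2749.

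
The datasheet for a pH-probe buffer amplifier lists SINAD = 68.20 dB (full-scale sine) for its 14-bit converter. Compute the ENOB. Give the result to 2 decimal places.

Inverting SNR = 6.02 N + 1.76: N_eff = (68.20 − 1.76)/6.02 = 11.0365.

11.04 bits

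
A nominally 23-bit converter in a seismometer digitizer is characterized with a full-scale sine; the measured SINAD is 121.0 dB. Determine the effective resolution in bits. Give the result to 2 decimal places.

19.81 bits

(121.0 − 1.76) / 6.02 = 119.24/6.02 = 19.8073 effective bits.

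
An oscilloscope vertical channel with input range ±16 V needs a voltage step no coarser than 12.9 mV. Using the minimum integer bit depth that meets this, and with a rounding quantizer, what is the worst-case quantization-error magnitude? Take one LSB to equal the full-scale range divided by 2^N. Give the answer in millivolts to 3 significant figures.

The full-scale span is 16 − (-16) = 32 V.
Levels needed ≥ 32/12.9 mV = 2481. 2^12 = 4096 suffices, so N_min = 12.
One LSB is 32 V / 4096 = 7.8125 mV.
Half an LSB is 3.91 mV.

3.91 mV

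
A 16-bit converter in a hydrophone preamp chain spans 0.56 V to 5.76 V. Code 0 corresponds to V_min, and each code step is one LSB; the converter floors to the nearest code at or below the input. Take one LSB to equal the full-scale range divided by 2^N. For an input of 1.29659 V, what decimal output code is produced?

Full-scale range = 5.76 V − (0.56 V) = 5.2 V. LSB = 5.2 V / 2^16 ≈ 79.35 µV.
(V_in − V_min) × 2^16/range = (1.29659 − (0.56)) × 65536/5.2 = 9283.300.
Floor → code = 9283.

9283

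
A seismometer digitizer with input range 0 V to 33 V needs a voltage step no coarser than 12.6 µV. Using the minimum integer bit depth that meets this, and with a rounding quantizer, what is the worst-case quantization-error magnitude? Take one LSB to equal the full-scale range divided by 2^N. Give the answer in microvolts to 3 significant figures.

3.93 µV

V_FS = 33 V.
Required number of levels: 33/12.6 µV = 2.6190e6; smallest N with 2^N ≥ that is 22.
LSB = 33 V ÷ 2^22 = 33/4194304 V = 7.8678 µV.
Half an LSB is 3.93 µV.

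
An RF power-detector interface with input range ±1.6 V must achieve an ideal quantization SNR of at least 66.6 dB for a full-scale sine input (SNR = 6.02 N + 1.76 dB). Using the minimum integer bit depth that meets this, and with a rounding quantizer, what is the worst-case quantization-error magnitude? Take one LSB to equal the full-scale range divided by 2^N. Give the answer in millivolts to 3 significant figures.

Full-scale range = 1.6 V − (-1.6 V) = 3.2 V.
6.02 N + 1.76 ≥ 66.6 gives N ≥ 10.771, so the minimum integer is 11.
LSB = 3.2 V / 2^11 = 1.5625 mV.
|e|_max = LSB/2 = 0.781 mV.

0.781 mV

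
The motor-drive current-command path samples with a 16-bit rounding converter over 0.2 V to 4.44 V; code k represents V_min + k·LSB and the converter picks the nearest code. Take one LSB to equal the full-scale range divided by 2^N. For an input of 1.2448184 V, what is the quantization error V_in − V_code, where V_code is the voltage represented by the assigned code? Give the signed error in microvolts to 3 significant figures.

+22.3 µV

The full-scale span is 4.44 − (0.2) = 4.24 V. LSB = 4.24 V / 2^16 ≈ 64.70 µV.
Position in LSBs: (1.2448184 − (0.2)) × 65536/4.24 = 16149.3440; rounding gives k = 16149.
V_code = 0.2 + (16149/65536) × 4.24 = 1.2447961426 V.
Error = V_in − V_code = 1.2448184 − (1.2447961426) = +22.3 µV.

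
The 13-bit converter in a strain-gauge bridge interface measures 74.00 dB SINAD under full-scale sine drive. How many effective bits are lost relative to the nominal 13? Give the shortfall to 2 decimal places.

ENOB = (SINAD − 1.76)/6.02 = (74.00 − 1.76)/6.02 = 12.0000 bits.
Lost resolution: 13 − 12.0000 = 1.0000 bits.

1.00 bits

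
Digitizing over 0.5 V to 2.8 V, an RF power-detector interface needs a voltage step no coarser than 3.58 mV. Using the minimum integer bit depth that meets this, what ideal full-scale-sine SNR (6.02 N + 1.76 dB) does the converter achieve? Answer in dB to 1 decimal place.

Span: 2.8 V − (0.5 V) = 2.3 V.
2.3 V / 3.58 mV = 642.5. Since 2^9 = 512 and 2^10 = 1024, N = 10.
6.02(10) + 1.76 = 61.96 dB.

62.0 dB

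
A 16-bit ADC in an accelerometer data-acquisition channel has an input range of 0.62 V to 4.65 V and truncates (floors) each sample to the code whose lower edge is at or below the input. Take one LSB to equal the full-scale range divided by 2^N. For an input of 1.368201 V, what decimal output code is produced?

12167

Full-scale range = 4.65 V − (0.62 V) = 4.03 V. LSB = 4.03 V / 2^16 ≈ 61.49 µV.
code = ⌊(V_in − V_min)/LSB⌋ = ⌊(V_in − V_min) × 2^16 / range⌋
     = ⌊(1.368201 − (0.62)) × 65536 / 4.03⌋ = ⌊0.748201 × 65536/4.03⌋
     = ⌊12167.271⌋ = 12167.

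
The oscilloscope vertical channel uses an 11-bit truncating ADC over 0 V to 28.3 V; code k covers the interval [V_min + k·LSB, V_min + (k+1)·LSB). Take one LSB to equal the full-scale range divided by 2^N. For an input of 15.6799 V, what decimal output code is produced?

1134

V_FS = 28.3 V. LSB = 28.3 V / 2^11 ≈ 13.82 mV.
V_in − V_min = 15.6799 − (0) = 15.6799 V.
Divide by LSB: 15.6799 × 2048/28.3 = 1134.7150.
Truncating gives code 1134.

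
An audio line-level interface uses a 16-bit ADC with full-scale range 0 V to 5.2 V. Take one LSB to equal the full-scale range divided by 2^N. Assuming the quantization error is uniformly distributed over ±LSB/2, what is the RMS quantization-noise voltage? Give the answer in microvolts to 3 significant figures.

22.9 µV

Full-scale range = 5.2 V.
LSB = 5.2 V ÷ 2^16 = 5.2/65536 V = 79.346 µV.
RMS of a uniform error over width LSB is LSB/√12 = 22.9 µV.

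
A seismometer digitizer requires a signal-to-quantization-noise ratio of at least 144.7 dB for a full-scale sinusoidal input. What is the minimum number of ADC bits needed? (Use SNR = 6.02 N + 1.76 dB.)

24 bits

Solving 6.02 N ≥ 144.7 − 1.76: N ≥ 23.744. Round up → N = 24.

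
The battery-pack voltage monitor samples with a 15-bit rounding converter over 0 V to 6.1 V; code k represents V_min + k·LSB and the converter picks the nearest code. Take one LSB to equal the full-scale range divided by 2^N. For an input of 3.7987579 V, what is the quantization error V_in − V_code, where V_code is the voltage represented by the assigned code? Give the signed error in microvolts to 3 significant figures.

+33.5 µV

V_FS = 6.1 V. LSB = 6.1 V / 2^15 ≈ 186.2 µV.
Position in LSBs: (3.7987579 − (0)) × 32768/6.1 = 20406.1801; rounding gives k = 20406.
V_code = V_min + k × range/2^15 = 0 + 20406 × 6.1/32768 = 3.7987243652 V.
Error = V_in − V_code = 3.7987579 − (3.7987243652) = +33.5 µV.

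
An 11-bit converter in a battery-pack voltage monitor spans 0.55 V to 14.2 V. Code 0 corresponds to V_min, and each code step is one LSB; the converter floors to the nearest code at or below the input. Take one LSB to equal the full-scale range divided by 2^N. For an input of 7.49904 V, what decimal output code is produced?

Range = 14.2 − (0.55) = 13.65 V. LSB = 13.65 V / 2^11 ≈ 6.665 mV.
(V_in − V_min) × 2^11/range = (7.49904 − (0.55)) × 2048/13.65 = 1042.611.
Floor → code = 1042.

1042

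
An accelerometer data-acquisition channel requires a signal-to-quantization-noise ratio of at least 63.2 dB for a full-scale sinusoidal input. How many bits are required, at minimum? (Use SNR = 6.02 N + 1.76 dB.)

6.02 N + 1.76 ≥ 63.2 gives N ≥ 10.206, so the minimum integer is 11.

11 bits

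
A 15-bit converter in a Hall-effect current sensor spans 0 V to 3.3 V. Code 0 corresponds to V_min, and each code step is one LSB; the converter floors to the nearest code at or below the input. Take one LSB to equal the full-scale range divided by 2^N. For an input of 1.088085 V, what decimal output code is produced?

V_FS = 3.3 V. LSB = 3.3 V / 2^15 ≈ 100.7 µV.
(V_in − V_min) × 2^15/range = (1.088085 − (0)) × 32768/3.3 = 10804.354.
Floor → code = 10804.

10804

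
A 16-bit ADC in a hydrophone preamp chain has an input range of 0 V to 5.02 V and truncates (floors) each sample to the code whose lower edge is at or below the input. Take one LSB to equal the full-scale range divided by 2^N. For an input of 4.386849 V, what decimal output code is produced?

57270

V_FS = 5.02 V. LSB = 5.02 V / 2^16 ≈ 76.60 µV.
(V_in − V_min) × 2^16/range = (4.386849 − (0)) × 65536/5.02 = 57270.226.
Floor → code = 57270.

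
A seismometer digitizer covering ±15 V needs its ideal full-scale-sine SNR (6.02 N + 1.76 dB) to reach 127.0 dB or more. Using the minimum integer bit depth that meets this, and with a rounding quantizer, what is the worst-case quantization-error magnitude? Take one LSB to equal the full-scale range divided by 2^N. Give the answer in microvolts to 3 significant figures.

Span: 15 V − (-15 V) = 30 V.
Required N = ⌈(127.0 − 1.76)/6.02⌉ = ⌈20.804⌉ = 21.
LSB = 30 V ÷ 2^21 = 30/2097152 V = 14.305 µV.
Max error for round-to-nearest is LSB/2 = 7.15 µV.

7.15 µV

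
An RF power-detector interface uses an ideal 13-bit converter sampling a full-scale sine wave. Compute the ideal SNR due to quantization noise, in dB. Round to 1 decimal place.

80.0 dB

6.02(13) + 1.76 = 78.26 + 1.76 = 80.02 dB.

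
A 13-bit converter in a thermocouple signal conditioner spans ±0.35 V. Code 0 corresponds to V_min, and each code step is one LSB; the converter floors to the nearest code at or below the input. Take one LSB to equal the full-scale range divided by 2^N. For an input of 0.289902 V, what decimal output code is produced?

Range = 0.35 − (-0.35) = 0.7 V. LSB = 0.7 V / 2^13 ≈ 85.45 µV.
(V_in − V_min) × 2^13/range = (0.289902 − (-0.35)) × 8192/0.7 = 7488.682.
Floor → code = 7488.

7488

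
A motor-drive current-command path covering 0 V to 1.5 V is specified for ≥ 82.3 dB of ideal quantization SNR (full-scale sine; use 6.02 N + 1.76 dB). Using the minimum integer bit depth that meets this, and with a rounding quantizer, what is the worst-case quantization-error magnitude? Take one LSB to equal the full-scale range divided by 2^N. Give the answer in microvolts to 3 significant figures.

45.8 µV

Span = 1.5 V.
6.02 N + 1.76 ≥ 82.3 gives N ≥ 13.379, so the minimum integer is 14.
Step size = 1.5/16384 V = 91.553 µV.
Half an LSB is 45.8 µV.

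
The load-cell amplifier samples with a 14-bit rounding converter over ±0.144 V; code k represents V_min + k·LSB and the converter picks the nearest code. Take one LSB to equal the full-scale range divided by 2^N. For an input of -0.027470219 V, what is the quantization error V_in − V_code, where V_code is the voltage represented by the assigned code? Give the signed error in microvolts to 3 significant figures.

+4.39 µV

The full-scale span is 0.144 − (-0.144) = 0.288 V. LSB = 0.288 V / 2^14 ≈ 17.58 µV.
(-0.027470219 − (-0.144)) / LSB = 0.116529781 × 16384/0.288 = 6629.2498. Nearest integer: k = 6629.
V_code = -0.144 + (6629/16384) × 0.288 = -0.027474609375 V.
e = -0.027470219 − (-0.027474609375) = +4.39 µV.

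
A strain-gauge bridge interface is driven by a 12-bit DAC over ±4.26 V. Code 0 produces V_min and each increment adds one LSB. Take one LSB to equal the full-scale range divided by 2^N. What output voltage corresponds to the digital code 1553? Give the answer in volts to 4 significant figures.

Span: 4.26 V − (-4.26 V) = 8.52 V. LSB = 8.52 V / 2^12.
V_out = -4.26 + 1553 × (8.52/4096) V
      = -4.26 V + 3.23036 V = -1.02964 V.

-1.030 V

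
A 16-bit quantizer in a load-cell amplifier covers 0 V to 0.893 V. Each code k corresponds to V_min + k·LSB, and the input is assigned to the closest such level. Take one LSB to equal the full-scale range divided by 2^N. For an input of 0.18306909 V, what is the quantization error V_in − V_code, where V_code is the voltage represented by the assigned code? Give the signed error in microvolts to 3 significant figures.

+2.45 µV

Span = 0.893 V. LSB = 0.893 V / 2^16 ≈ 13.63 µV.
Position in LSBs: (0.18306909 − (0)) × 65536/0.893 = 13435.1802; rounding gives k = 13435.
V_code = 0 + (13435/65536) × 0.893 = 0.18306663513 V.
e = 0.18306909 − (0.18306663513) = +2.45 µV.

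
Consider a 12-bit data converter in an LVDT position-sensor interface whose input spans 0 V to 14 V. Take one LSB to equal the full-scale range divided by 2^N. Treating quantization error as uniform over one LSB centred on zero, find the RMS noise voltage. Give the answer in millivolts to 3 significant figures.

0.987 mV

V_FS = 14 V.
One LSB is 14 V / 4096 = 3.4180 mV.
For a uniform distribution on [−LSB/2, +LSB/2], V_rms = LSB/√12 = 3.4180 mV/3.4641 = 0.987 mV.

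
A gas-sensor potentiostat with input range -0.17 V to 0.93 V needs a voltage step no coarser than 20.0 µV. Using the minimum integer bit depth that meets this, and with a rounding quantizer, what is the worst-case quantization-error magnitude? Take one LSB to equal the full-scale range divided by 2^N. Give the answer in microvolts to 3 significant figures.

8.39 µV

Span: 0.93 V − (-0.17 V) = 1.1 V.
1.1 V / 20.0 µV = 55000. Since 2^15 = 32768 and 2^16 = 65536, N = 16.
Step size = 1.1/65536 V = 16.785 µV.
Max error for round-to-nearest is LSB/2 = 8.39 µV.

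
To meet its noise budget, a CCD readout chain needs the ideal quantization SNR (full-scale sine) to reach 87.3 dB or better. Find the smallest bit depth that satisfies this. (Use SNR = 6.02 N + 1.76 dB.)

Required N = ⌈(87.3 − 1.76)/6.02⌉ = ⌈14.209⌉ = 15.

15 bits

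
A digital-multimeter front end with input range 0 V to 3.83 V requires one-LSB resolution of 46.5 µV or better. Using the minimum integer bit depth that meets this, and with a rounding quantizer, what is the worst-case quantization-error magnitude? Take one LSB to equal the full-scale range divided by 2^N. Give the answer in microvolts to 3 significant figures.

14.6 µV

Span = 3.83 V.
Required number of levels: 3.83/46.5 µV = 82366; smallest N with 2^N ≥ that is 17.
Step size = 3.83/131072 V = 29.221 µV.
|e|_max = LSB/2 = 14.6 µV.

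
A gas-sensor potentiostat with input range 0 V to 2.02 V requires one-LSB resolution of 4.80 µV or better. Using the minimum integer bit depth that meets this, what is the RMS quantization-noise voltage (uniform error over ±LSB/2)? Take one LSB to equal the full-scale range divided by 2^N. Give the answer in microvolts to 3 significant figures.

Full-scale range = 2.02 V.
Levels needed ≥ 2.02/4.80 µV = 420800. 2^19 = 524288 suffices, so N_min = 19.
LSB = 2.02 V ÷ 2^19 = 2.02/524288 V = 3.8528 µV.
RMS noise = LSB/√12 = 1.11 µV.

1.11 µV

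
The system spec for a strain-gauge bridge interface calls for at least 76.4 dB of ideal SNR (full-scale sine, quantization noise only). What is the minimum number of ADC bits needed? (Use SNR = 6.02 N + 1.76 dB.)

N ≥ (76.4 − 1.76)/6.02 = 12.399 → N_min = 13.

13 bits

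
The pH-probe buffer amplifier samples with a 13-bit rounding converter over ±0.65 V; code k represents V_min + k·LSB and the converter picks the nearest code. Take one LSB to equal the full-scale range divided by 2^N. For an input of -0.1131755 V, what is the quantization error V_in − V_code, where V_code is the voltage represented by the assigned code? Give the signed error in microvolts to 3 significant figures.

Span: 0.65 V − (-0.65 V) = 1.3 V. LSB = 1.3 V / 2^13 ≈ 158.7 µV.
(-0.1131755 − (-0.65)) / LSB = 0.5368245 × 8192/1.3 = 3382.8202. Nearest integer: k = 3383.
Reconstructed level: -0.65 + 3383 × 1.3/8192 V = -0.1131469727 V.
e = -0.1131755 − (-0.1131469727) = −28.5 µV.

−28.5 µV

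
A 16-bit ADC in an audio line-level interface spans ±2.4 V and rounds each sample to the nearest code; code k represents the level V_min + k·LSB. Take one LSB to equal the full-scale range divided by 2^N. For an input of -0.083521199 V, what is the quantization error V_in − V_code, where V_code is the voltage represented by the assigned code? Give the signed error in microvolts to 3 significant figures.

The full-scale span is 2.4 − (-2.4) = 4.8 V. LSB = 4.8 V / 2^16 ≈ 73.24 µV.
(-0.083521199 − (-2.4)) / LSB = 2.316478801 × 65536/4.8 = 31627.6572. Nearest integer: k = 31628.
Reconstructed level: -2.4 + 31628 × 4.8/65536 V = -0.083496093750 V.
e = -0.083521199 − (-0.083496093750) = −25.1 µV.

−25.1 µV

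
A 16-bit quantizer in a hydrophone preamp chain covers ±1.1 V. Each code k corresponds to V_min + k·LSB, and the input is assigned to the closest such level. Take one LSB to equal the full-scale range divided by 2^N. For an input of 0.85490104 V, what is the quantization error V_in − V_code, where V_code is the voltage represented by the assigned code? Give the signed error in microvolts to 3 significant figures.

−9.24 µV

Full-scale range = 1.1 V − (-1.1 V) = 2.2 V. LSB = 2.2 V / 2^16 ≈ 33.57 µV.
(V_in − V_min)/LSB = (0.85490104 − (-1.1)) × 65536/2.2 = 58234.7248 → nearest code k = 58235.
V_code = V_min + k × range/2^16 = -1.1 + 58235 × 2.2/65536 = 0.85491027832 V.
V_in − V_code = 0.85490104 − (0.85491027832) = −9.24 µV.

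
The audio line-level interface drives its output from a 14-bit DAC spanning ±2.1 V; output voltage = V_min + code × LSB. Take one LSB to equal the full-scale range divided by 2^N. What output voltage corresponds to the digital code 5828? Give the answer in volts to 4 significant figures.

-0.6060 V

The full-scale span is 2.1 − (-2.1) = 4.2 V. LSB = 4.2 V / 2^14.
V_out = V_min + code × LSB = -2.1 V + 5828 × 4.2 V / 16384
      = -2.1 V + 1.49399 V = -0.606006 V.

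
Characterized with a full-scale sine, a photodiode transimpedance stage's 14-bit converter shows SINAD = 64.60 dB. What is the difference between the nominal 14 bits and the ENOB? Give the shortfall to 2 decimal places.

N_eff = (64.60 − 1.76)/6.02 = 10.4385 bits.
14 − 10.4385 = 3.56 bits below nominal.

3.56 bits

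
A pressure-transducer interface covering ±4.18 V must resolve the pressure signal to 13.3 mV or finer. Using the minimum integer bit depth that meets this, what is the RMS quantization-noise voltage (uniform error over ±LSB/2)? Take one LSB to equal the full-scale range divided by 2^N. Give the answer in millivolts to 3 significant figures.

Range = 4.18 − (-4.18) = 8.36 V.
Required number of levels: 8.36/13.3 mV = 628.57; smallest N with 2^N ≥ that is 10.
LSB = 8.36 V ÷ 2^10 = 8.36/1024 V = 8.1641 mV.
V_rms = LSB/√12 = 2.36 mV.

2.36 mV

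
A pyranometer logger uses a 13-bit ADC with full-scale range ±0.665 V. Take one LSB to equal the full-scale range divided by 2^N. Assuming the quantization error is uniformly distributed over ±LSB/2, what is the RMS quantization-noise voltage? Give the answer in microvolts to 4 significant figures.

Span: 0.665 V − (-0.665 V) = 1.33 V.
One LSB is 1.33 V / 8192 = 162.354 µV.
RMS of a uniform error over width LSB is LSB/√12 = 46.87 µV.

46.87 µV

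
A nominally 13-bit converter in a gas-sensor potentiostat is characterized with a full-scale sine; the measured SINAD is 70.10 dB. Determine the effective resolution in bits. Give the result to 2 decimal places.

ENOB = (SINAD − 1.76) / 6.02 = (70.10 − 1.76) / 6.02 = 68.34 / 6.02 = 11.3522.

11.35 bits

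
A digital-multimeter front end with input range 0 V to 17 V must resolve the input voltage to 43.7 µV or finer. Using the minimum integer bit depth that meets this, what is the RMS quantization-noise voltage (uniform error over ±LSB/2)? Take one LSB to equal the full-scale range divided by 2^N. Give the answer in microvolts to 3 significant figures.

V_FS = 17 V.
Need 2^N ≥ 17 V / 43.7 µV = 389000 → N_min = 19.
One LSB is 17 V / 524288 = 32.425 µV.
σ_q = LSB/√12 = 32.425 µV/3.4641 = 9.36 µV.

9.36 µV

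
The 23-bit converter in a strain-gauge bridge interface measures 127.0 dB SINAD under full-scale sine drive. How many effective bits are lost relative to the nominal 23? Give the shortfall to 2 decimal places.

N_eff = (127.0 − 1.76)/6.02 = 20.8040 bits.
Shortfall = 23 − 20.8040 = 2.1960 bits.

2.20 bits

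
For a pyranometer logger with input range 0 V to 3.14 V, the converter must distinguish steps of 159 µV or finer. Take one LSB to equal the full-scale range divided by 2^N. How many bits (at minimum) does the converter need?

Range is 3.14 V.
Levels needed ≥ 3.14/159 µV = 19750. 2^15 = 32768 suffices, so N_min = 15.

15 bits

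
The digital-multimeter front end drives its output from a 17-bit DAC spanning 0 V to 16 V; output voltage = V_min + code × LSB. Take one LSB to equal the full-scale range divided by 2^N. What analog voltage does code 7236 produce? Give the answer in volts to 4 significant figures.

V_FS = 16 V. LSB = 16 V / 2^17.
V_out = 0 + 7236 × (16/131072) V
      = 0 V + 0.883301 V = 0.883301 V.

0.8833 V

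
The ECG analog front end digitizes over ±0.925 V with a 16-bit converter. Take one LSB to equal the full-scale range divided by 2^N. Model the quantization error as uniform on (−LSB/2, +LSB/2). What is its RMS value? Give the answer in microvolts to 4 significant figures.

Span: 0.925 V − (-0.925 V) = 1.85 V.
One LSB is 1.85 V / 65536 = 28.2288 µV.
σ_q = LSB/√12 = 28.2288 µV/3.4641 = 8.149 µV.

8.149 µV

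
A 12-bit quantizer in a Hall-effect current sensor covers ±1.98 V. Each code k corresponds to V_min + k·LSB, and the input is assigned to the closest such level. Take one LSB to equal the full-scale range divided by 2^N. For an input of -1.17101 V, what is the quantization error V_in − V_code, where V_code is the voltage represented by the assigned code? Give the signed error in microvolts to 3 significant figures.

Range = 1.98 − (-1.98) = 3.96 V. LSB = 3.96 V / 2^12 ≈ 0.9668 mV.
(V_in − V_min)/LSB = (-1.17101 − (-1.98)) × 4096/3.96 = 836.7735 → nearest code k = 837.
Reconstructed level: -1.98 + 837 × 3.96/4096 V = -1.170791016 V.
Error = V_in − V_code = -1.17101 − (-1.170791016) = −219 µV.

−219 µV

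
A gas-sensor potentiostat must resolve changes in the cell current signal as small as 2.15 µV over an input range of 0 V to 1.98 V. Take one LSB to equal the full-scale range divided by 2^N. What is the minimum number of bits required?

20 bits

Span = 1.98 V.
Required number of levels: 1.98/2.15 µV = 920930; smallest N with 2^N ≥ that is 20.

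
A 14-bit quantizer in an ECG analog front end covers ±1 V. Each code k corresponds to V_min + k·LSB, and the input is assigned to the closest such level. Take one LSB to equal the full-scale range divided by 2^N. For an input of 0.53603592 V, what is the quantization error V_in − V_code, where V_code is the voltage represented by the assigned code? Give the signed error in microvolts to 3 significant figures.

The full-scale span is 1 − (-1) = 2 V. LSB = 2 V / 2^14 ≈ 122.1 µV.
Position in LSBs: (0.53603592 − (-1)) × 16384/2 = 12583.2063; rounding gives k = 12583.
Reconstructed level: -1 + 12583 × 2/16384 V = 0.53601074219 V.
Error = V_in − V_code = 0.53603592 − (0.53601074219) = +25.2 µV.

+25.2 µV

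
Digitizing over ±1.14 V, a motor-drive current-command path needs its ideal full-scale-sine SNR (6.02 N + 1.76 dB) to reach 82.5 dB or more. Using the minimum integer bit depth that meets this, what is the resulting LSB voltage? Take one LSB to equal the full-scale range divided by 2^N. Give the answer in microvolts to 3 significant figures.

Full-scale range = 1.14 V − (-1.14 V) = 2.28 V.
Solving 6.02 N ≥ 82.5 − 1.76: N ≥ 13.412. Round up → N = 14.
One LSB is 2.28 V / 16384 = 139 µV.

139 µV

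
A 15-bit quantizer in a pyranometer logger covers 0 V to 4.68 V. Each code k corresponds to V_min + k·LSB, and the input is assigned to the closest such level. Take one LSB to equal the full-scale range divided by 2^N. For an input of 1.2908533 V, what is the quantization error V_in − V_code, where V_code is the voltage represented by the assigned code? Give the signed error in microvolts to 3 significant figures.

Span = 4.68 V. LSB = 4.68 V / 2^15 ≈ 142.8 µV.
Position in LSBs: (1.2908533 − (0)) × 32768/4.68 = 9038.1797; rounding gives k = 9038.
Reconstructed level: 0 + 9038 × 4.68/32768 V = 1.2908276367 V.
V_in − V_code = 1.2908533 − (1.2908276367) = +25.7 µV.

+25.7 µV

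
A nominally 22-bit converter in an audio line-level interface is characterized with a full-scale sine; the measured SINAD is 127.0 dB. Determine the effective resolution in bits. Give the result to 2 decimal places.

ENOB = (SINAD − 1.76) / 6.02 = (127.0 − 1.76) / 6.02 = 125.24 / 6.02 = 20.8040.

20.80 bits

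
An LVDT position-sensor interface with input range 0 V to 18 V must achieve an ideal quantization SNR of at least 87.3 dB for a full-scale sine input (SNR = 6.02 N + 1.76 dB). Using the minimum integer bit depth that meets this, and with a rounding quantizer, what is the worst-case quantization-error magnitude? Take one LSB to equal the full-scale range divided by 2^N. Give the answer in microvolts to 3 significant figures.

275 µV

Range is 18 V.
Required N = ⌈(87.3 − 1.76)/6.02⌉ = ⌈14.209⌉ = 15.
LSB = 18 V / 2^15 = 0.54932 mV.
Half an LSB is 275 µV.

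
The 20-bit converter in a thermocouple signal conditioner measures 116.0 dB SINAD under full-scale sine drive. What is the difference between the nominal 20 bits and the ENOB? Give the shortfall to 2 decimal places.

1.02 bits

ENOB = (SINAD − 1.76)/6.02 = (116.0 − 1.76)/6.02 = 18.9767 bits.
Shortfall = 20 − 18.9767 = 1.0233 bits.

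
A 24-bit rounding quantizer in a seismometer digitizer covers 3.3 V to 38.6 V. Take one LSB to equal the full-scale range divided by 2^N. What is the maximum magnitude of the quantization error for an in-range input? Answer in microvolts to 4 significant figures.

1.052 µV

Span: 38.6 V − (3.3 V) = 35.3 V.
Step size = 35.3/16777216 V = 2.10404 µV.
Worst-case error for round-to-nearest is half an LSB: 1.052 µV.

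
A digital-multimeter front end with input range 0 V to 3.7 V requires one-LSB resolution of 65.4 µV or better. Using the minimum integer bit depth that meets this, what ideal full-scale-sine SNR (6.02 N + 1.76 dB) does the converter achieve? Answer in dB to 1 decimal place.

V_FS = 3.7 V.
Levels needed ≥ 3.7/65.4 µV = 56570. 2^16 = 65536 suffices, so N_min = 16.
SNR = 6.02 × 16 + 1.76 = 98.08 dB.

98.1 dB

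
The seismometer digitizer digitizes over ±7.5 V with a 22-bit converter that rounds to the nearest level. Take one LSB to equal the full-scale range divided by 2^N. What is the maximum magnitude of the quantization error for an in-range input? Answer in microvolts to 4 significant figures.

1.788 µV

Span: 7.5 V − (-7.5 V) = 15 V.
LSB = 15 V ÷ 2^22 = 15/4194304 V = 3.57628 µV.
A rounding quantizer has |error| ≤ LSB/2 = 1.788 µV.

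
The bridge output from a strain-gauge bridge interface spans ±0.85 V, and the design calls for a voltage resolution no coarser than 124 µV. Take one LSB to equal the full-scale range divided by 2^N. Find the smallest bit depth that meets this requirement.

Range = 0.85 − (-0.85) = 1.7 V.
Need 2^N ≥ 1.7 V / 124 µV = 13710 → N_min = 14.

14 bits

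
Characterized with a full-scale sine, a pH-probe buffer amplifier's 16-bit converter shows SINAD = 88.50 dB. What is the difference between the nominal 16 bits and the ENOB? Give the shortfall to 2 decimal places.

1.59 bits

ENOB = (SINAD − 1.76)/6.02 = (88.50 − 1.76)/6.02 = 14.4086 bits.
Lost resolution: 16 − 14.4086 = 1.5914 bits.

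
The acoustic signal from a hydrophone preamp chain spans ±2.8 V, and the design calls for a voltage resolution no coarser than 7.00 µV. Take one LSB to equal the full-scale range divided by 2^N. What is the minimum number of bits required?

20 bits

Range = 2.8 − (-2.8) = 5.6 V.
Need 2^N ≥ 5.6 V / 7.00 µV = 800000 → N_min = 20.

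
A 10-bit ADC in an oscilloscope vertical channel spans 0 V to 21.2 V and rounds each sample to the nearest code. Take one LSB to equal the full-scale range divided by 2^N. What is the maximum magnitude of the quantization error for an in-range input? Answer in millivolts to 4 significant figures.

Full-scale range = 21.2 V.
Step size = 21.2/1024 V = 20.7031 mV.
A rounding quantizer has |error| ≤ LSB/2 = 10.35 mV.

10.35 mV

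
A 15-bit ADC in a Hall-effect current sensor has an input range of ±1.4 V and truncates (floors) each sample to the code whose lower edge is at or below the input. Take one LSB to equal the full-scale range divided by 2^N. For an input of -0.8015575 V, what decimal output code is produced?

7003

Range = 1.4 − (-1.4) = 2.8 V. LSB = 2.8 V / 2^15 ≈ 85.45 µV.
V_in − V_min = -0.8015575 − (-1.4) = 0.5984425 V.
Divide by LSB: 0.5984425 × 32768/2.8 = 7003.4871.
Truncating gives code 7003.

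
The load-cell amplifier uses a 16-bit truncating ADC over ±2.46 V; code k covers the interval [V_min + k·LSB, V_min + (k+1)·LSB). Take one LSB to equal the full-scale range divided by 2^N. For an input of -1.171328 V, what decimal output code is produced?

17165

Span: 2.46 V − (-2.46 V) = 4.92 V. LSB = 4.92 V / 2^16 ≈ 75.07 µV.
V_in − V_min = -1.171328 − (-2.46) = 1.288672 V.
Divide by LSB: 1.288672 × 65536/4.92 = 17165.5301.
Truncating gives code 17165.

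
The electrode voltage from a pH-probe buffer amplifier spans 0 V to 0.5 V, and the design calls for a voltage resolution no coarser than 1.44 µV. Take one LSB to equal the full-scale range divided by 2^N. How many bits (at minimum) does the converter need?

19 bits

Range is 0.5 V.
Need 2^N ≥ 0.5 V / 1.44 µV = 347200 → N_min = 19.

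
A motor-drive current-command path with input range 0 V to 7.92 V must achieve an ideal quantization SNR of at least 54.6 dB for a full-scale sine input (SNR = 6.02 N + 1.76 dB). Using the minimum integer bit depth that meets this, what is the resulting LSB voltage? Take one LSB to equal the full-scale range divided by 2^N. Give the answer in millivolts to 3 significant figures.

Range is 7.92 V.
Solving 6.02 N ≥ 54.6 − 1.76: N ≥ 8.777. Round up → N = 9.
Step size = 7.92/512 V = 15.5 mV.

15.5 mV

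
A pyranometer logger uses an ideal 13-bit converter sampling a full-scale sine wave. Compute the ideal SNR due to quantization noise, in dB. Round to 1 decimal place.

80.0 dB

Ideal quantization SNR: 6.02 × 13 + 1.76 dB = 80.0 dB.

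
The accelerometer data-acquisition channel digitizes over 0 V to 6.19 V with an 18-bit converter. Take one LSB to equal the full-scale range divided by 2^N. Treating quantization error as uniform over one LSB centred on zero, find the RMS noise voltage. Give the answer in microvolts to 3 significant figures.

6.82 µV

V_FS = 6.19 V.
One LSB is 6.19 V / 262144 = 23.613 µV.
For a uniform distribution on [−LSB/2, +LSB/2], V_rms = LSB/√12 = 23.613 µV/3.4641 = 6.82 µV.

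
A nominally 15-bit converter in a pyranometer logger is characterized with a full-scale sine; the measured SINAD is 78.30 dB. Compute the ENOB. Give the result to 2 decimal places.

12.71 bits

ENOB = (SINAD − 1.76) / 6.02 = (78.30 − 1.76) / 6.02 = 76.54 / 6.02 = 12.7143.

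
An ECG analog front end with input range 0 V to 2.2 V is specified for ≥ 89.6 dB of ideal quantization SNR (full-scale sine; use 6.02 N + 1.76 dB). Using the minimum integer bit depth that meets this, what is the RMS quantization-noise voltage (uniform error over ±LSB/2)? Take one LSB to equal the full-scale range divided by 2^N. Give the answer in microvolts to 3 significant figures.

V_FS = 2.2 V.
6.02 N + 1.76 ≥ 89.6 gives N ≥ 14.591, so the minimum integer is 15.
Step size = 2.2/32768 V = 67.139 µV.
V_rms = LSB/√12 = 19.4 µV.

19.4 µV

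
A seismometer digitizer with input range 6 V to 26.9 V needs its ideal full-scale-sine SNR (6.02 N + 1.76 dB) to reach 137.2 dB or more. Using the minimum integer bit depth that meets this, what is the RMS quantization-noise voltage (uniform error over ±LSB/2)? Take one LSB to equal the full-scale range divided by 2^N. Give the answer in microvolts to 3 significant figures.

0.719 µV

Span: 26.9 V − (6 V) = 20.9 V.
6.02 N + 1.76 ≥ 137.2 gives N ≥ 22.498, so the minimum integer is 23.
LSB = 20.9 V ÷ 2^23 = 20.9/8388608 V = 2.4915 µV.
V_rms = LSB/√12 = 0.719 µV.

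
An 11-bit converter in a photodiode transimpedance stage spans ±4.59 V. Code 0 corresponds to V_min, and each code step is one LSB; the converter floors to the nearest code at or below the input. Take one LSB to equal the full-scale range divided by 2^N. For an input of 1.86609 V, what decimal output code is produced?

Range = 4.59 − (-4.59) = 9.18 V. LSB = 9.18 V / 2^11 ≈ 4.482 mV.
code = ⌊(V_in − V_min)/LSB⌋ = ⌊(V_in − V_min) × 2^11 / range⌋
     = ⌊(1.86609 − (-4.59)) × 2048 / 9.18⌋ = ⌊6.45609 × 2048/9.18⌋
     = ⌊1440.313⌋ = 1440.

1440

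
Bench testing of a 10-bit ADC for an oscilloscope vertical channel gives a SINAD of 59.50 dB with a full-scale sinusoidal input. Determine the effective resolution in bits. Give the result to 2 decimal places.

ENOB = (SINAD − 1.76) / 6.02 = (59.50 − 1.76) / 6.02 = 57.74 / 6.02 = 9.5914.

9.59 bits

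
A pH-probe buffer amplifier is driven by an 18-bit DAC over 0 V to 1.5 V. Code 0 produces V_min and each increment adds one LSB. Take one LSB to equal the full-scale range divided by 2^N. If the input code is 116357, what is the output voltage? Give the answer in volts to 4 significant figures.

Span = 1.5 V. LSB = 1.5 V / 2^18.
V_out = V_min + code × LSB = 0 V + 116357 × 1.5 V / 262144
      = 0 V + 0.665800 V = 0.665800 V.

0.6658 V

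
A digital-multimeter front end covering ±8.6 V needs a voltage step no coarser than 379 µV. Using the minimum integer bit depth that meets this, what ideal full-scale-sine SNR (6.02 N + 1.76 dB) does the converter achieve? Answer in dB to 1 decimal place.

The full-scale span is 8.6 − (-8.6) = 17.2 V.
Need 2^N ≥ 17.2 V / 379 µV = 45380 → N_min = 16.
6.02(16) + 1.76 = 98.08 dB.

98.1 dB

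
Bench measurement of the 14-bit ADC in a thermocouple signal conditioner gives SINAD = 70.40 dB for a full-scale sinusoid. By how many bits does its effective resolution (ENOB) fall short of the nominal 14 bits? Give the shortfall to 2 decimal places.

2.60 bits

Effective bits = (70.40 − 1.76)/6.02 = 11.4020.
Lost resolution: 14 − 11.4020 = 2.5980 bits.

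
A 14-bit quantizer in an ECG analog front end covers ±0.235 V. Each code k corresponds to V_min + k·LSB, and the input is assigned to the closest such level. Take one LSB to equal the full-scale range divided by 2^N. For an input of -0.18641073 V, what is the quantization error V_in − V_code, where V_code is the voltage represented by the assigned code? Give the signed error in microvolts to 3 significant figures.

−5.70 µV

The full-scale span is 0.235 − (-0.235) = 0.47 V. LSB = 0.47 V / 2^14 ≈ 28.69 µV.
Position in LSBs: (-0.18641073 − (-0.235)) × 16384/0.47 = 1693.8013; rounding gives k = 1694.
V_code = V_min + k × range/2^14 = -0.235 + 1694 × 0.47/16384 = -0.18640502930 V.
e = -0.18641073 − (-0.18640502930) = −5.70 µV.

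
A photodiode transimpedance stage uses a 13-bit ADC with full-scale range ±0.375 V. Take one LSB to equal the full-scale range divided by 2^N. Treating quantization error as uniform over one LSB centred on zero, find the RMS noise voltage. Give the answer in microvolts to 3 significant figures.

26.4 µV

Span: 0.375 V − (-0.375 V) = 0.75 V.
LSB = 0.75 V / 2^13 = 91.553 µV.
RMS of a uniform error over width LSB is LSB/√12 = 26.4 µV.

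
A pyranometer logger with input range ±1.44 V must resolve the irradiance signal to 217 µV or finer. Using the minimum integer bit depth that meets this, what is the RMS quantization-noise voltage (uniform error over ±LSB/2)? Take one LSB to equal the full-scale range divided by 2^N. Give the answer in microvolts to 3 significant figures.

Full-scale range = 1.44 V − (-1.44 V) = 2.88 V.
2.88 V / 217 µV = 13270. Since 2^13 = 8192 and 2^14 = 16384, N = 14.
Step size = 2.88/16384 V = 175.78 µV.
RMS noise = LSB/√12 = 50.7 µV.

50.7 µV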